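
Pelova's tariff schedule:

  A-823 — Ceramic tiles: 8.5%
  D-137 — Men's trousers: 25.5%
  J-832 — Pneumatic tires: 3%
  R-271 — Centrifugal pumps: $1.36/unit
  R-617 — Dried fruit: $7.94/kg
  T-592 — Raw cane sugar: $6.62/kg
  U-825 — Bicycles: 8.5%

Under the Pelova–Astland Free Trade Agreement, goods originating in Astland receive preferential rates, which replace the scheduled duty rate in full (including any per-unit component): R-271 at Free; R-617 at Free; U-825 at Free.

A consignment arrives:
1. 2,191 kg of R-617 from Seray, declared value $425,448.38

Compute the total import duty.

$17,396.54

Line 1 (R-617, Seray, 2,191 kg, $425,448.38):
Base rate for R-617 is $7.94/kg.
R-617 has an FTA preferential rate, but origin Seray is not Astland; base rate stands.
Duty = 2,191 × $7.94 = $17,396.54.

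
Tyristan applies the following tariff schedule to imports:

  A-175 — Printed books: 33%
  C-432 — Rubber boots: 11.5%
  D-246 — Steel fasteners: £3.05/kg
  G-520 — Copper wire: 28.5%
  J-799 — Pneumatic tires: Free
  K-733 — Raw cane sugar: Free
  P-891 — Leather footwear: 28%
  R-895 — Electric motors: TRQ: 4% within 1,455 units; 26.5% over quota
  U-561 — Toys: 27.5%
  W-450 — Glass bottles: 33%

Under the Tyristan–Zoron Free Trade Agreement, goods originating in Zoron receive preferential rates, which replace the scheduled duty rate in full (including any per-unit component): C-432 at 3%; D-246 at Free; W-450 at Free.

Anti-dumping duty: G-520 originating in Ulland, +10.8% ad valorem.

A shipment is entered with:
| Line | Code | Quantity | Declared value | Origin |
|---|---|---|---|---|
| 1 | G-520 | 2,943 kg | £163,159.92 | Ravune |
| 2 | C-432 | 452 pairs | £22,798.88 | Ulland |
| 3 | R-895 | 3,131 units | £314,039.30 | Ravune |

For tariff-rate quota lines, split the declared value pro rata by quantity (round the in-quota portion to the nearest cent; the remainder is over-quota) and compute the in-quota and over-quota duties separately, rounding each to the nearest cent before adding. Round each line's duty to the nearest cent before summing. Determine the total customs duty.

Line 1 (G-520, Ravune, 2,943 kg, £163,159.92):
Base rate for G-520 is 28.5%.
The additional-duty order on G-520 targets Ulland, not Ravune; it does not apply.
Duty = £163,159.92 × 28.5% = £46,500.58.
Line 2 (C-432, Ulland, 452 pairs, £22,798.88):
Base rate for C-432 is 11.5%.
C-432 has an FTA preferential rate, but origin Ulland is not Zoron; base rate stands.
Duty = £22,798.88 × 11.5% = £2,621.87.
Line 3 (R-895, Ravune, 3,131 units, £314,039.30):
Code R-895 is under a tariff-rate quota (threshold 1,455 units). In-quota: 1,455 units at 4%; over-quota: 1,676 units at 26.5%.
Pro-rata value split: in-quota = £314,039.30 × 1,455/3,131 = £145,936.50; over-quota = £314,039.30 − £145,936.50 = £168,102.80.
In-quota duty = £145,936.50 × 4% = £5,837.46. Over-quota duty = £168,102.80 × 26.5% = £44,547.24.
Line duty = £5,837.46 + £44,547.24 = £50,384.70.
Total = £46,500.58 + £2,621.87 + £50,384.70 = £99,507.15.

£99,507.15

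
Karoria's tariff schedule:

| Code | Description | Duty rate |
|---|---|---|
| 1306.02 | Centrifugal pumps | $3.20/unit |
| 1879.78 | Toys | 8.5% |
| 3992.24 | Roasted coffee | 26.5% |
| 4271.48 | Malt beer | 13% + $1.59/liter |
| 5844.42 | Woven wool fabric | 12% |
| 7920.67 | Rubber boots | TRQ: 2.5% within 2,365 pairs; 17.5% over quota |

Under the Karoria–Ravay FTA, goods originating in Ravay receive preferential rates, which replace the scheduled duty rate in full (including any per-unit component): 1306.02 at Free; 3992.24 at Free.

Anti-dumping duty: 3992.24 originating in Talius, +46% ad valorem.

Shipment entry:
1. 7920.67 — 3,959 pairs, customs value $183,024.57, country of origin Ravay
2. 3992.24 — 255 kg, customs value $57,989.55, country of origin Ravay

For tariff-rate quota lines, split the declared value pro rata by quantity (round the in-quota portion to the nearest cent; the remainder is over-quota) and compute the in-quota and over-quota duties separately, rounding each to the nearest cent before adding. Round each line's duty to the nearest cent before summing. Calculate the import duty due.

$15,629.21

Line 1 (7920.67, Ravay, 3,959 pairs, $183,024.57):
Code 7920.67 is under a tariff-rate quota (threshold 2,365 pairs). In-quota: 2,365 pairs at 2.5%; over-quota: 1,594 pairs at 17.5%.
Pro-rata value split: in-quota = $183,024.57 × 2,365/3,959 = $109,333.95; over-quota = $183,024.57 − $109,333.95 = $73,690.62.
In-quota duty = $109,333.95 × 2.5% = $2,733.35. Over-quota duty = $73,690.62 × 17.5% = $12,895.86.
Line duty = $2,733.35 + $12,895.86 = $15,629.21.
Line 2 (3992.24, Ravay, 255 kg, $57,989.55):
Base rate for 3992.24 is 26.5%.
Origin Ravay qualifies under the Karoria–Ravay agreement and 3992.24 is covered: preferential rate Free applies instead.
The additional-duty order on 3992.24 targets Talius, not Ravay; it does not apply.
Duty = $57,989.55 × 0% = $0.00.
Total = $15,629.21 + $0.00 = $15,629.21.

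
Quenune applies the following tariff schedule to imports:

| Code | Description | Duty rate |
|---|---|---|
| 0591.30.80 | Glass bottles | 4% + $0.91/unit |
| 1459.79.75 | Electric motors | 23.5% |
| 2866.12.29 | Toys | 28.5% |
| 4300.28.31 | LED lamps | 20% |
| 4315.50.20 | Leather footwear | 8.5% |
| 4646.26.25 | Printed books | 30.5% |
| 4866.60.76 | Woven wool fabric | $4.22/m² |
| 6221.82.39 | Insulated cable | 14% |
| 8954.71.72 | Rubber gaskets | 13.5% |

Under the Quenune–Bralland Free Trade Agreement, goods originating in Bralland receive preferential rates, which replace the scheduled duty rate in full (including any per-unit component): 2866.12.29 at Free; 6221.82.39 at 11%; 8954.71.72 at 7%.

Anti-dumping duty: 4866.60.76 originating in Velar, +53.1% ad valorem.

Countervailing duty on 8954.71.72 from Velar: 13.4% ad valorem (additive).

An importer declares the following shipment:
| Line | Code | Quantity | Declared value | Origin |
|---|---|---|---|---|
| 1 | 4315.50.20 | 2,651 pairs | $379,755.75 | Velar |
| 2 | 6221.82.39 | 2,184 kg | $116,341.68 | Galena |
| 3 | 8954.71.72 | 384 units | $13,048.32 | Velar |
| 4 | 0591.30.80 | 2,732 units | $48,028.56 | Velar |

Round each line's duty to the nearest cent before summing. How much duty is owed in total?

$56,484.34

Line 1 (4315.50.20, Velar, 2,651 pairs, $379,755.75):
Base rate for 4315.50.20 is 8.5%.
Duty = $379,755.75 × 8.5% = $32,279.24.
Line 2 (6221.82.39, Galena, 2,184 kg, $116,341.68):
Base rate for 6221.82.39 is 14%.
6221.82.39 has an FTA preferential rate, but origin Galena is not Bralland; base rate stands.
Duty = $116,341.68 × 14% = $16,287.84.
Line 3 (8954.71.72, Velar, 384 units, $13,048.32):
Base rate for 8954.71.72 is 13.5%.
8954.71.72 has an FTA preferential rate, but origin Velar is not Bralland; base rate stands.
Additional duty on 8954.71.72 from Velar: +13.4%. Applied ad valorem rate: 13.5% + 13.4% = 26.9%.
Duty = $13,048.32 × 26.9% = $3,510.00.
Line 4 (0591.30.80, Velar, 2,732 units, $48,028.56):
Base rate for 0591.30.80 is 4% + $0.91/unit.
Duty = $48,028.56 × 4% + 2,732 × $0.91 = $4,407.26.
Total = $32,279.24 + $16,287.84 + $3,510.00 + $4,407.26 = $56,484.34.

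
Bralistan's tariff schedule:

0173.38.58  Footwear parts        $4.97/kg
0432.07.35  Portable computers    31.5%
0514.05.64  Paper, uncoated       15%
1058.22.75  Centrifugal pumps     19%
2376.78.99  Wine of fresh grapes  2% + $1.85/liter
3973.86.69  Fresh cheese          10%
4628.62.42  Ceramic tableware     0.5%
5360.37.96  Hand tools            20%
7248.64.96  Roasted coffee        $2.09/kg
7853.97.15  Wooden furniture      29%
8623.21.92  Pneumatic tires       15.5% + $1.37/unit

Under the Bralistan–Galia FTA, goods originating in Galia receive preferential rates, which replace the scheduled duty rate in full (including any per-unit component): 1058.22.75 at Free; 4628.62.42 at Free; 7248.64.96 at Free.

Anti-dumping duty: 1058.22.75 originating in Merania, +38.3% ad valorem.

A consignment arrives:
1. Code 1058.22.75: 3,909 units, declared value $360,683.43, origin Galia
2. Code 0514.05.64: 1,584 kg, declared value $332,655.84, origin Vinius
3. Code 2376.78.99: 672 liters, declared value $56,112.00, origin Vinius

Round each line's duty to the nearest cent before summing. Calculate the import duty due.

$52,263.82

Line 1 (1058.22.75, Galia, 3,909 units, $360,683.43):
Base rate for 1058.22.75 is 19%.
Origin Galia qualifies under the Bralistan–Galia agreement and 1058.22.75 is covered: preferential rate Free applies instead.
The additional-duty order on 1058.22.75 targets Merania, not Galia; it does not apply.
Duty = $360,683.43 × 0% = $0.00.
Line 2 (0514.05.64, Vinius, 1,584 kg, $332,655.84):
Base rate for 0514.05.64 is 15%.
Duty = $332,655.84 × 15% = $49,898.38.
Line 3 (2376.78.99, Vinius, 672 liters, $56,112.00):
Base rate for 2376.78.99 is 2% + $1.85/liter.
Duty = $56,112.00 × 2% + 672 × $1.85 = $2,365.44.
Total = $0.00 + $49,898.38 + $2,365.44 = $52,263.82.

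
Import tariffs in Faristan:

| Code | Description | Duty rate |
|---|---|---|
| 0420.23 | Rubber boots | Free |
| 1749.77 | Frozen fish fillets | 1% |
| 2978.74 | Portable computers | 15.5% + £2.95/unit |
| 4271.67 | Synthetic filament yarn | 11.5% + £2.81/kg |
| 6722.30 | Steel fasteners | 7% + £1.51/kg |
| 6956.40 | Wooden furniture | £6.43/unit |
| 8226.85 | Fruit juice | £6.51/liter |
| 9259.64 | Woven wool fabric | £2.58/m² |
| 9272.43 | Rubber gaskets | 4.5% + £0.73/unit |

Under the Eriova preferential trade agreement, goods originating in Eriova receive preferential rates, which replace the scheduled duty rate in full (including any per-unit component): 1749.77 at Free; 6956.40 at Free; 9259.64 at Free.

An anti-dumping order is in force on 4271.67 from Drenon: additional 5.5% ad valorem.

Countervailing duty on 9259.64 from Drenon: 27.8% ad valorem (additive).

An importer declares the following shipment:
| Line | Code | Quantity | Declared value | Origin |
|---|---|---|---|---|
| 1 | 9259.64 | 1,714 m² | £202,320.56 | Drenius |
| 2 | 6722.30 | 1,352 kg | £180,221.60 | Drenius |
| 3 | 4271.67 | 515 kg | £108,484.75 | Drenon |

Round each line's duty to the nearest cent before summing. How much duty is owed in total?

£38,968.71

Line 1 (9259.64, Drenius, 1,714 m², £202,320.56):
Base rate for 9259.64 is £2.58/m².
9259.64 has an FTA preferential rate, but origin Drenius is not Eriova; base rate stands.
The additional-duty order on 9259.64 targets Drenon, not Drenius; it does not apply.
Duty = 1,714 × £2.58 = £4,422.12.
Line 2 (6722.30, Drenius, 1,352 kg, £180,221.60):
Base rate for 6722.30 is 7% + £1.51/kg.
Duty = £180,221.60 × 7% + 1,352 × £1.51 = £14,657.03.
Line 3 (4271.67, Drenon, 515 kg, £108,484.75):
Base rate for 4271.67 is 11.5% + £2.81/kg.
Additional duty on 4271.67 from Drenon: +5.5%. Applied ad valorem rate: 11.5% + 5.5% = 17%.
Duty = £108,484.75 × 17% + 515 × £2.81 = £19,889.56.
Total = £4,422.12 + £14,657.03 + £19,889.56 = £38,968.71.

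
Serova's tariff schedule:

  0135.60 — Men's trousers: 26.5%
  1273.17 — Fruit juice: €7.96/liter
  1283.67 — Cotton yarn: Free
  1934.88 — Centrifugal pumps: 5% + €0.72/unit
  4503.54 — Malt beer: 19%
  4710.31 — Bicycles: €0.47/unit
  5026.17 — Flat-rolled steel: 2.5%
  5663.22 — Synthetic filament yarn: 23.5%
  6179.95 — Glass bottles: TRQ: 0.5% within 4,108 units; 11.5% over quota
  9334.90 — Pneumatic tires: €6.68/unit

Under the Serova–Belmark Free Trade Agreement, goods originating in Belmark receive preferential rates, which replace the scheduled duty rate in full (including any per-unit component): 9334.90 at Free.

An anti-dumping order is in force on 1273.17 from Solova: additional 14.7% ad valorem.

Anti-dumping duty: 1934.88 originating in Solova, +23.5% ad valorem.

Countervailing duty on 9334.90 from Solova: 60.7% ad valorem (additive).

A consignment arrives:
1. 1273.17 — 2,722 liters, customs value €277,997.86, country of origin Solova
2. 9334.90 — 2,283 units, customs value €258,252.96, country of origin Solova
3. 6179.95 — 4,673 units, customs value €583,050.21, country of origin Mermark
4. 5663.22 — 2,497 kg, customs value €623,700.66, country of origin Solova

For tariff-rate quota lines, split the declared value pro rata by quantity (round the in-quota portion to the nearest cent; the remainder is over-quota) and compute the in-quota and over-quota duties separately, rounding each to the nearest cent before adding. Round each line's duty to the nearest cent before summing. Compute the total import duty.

€391,782.17

Line 1 (1273.17, Solova, 2,722 liters, €277,997.86):
Base rate for 1273.17 is €7.96/liter.
Additional duty on 1273.17 from Solova: +14.7% ad valorem. Applied ad valorem rate = 14.7%.
Duty = €277,997.86 × 14.7% + 2,722 × €7.96 = €62,532.81.
Line 2 (9334.90, Solova, 2,283 units, €258,252.96):
Base rate for 9334.90 is €6.68/unit.
9334.90 has an FTA preferential rate, but origin Solova is not Belmark; base rate stands.
Additional duty on 9334.90 from Solova: +60.7% ad valorem. Applied ad valorem rate = 60.7%.
Duty = €258,252.96 × 60.7% + 2,283 × €6.68 = €172,009.99.
Line 3 (6179.95, Mermark, 4,673 units, €583,050.21):
Code 6179.95 is under a tariff-rate quota (threshold 4,108 units). In-quota: 4,108 units at 0.5%; over-quota: 565 units at 11.5%.
Pro-rata value split: in-quota = €583,050.21 × 4,108/4,673 = €512,555.16; over-quota = €583,050.21 − €512,555.16 = €70,495.05.
In-quota duty = €512,555.16 × 0.5% = €2,562.78. Over-quota duty = €70,495.05 × 11.5% = €8,106.93.
Line duty = €2,562.78 + €8,106.93 = €10,669.71.
Line 4 (5663.22, Solova, 2,497 kg, €623,700.66):
Base rate for 5663.22 is 23.5%.
Duty = €623,700.66 × 23.5% = €146,569.66.
Total = €62,532.81 + €172,009.99 + €10,669.71 + €146,569.66 = €391,782.17.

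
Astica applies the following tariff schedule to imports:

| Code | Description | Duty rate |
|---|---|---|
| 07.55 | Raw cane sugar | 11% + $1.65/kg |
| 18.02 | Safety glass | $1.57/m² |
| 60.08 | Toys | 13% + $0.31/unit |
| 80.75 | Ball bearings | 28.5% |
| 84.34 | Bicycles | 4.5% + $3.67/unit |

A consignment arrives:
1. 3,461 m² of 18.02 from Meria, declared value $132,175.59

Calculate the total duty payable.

Line 1 (18.02, Meria, 3,461 m², $132,175.59):
Base rate for 18.02 is $1.57/m².
Duty = 3,461 × $1.57 = $5,433.77.

$5,433.77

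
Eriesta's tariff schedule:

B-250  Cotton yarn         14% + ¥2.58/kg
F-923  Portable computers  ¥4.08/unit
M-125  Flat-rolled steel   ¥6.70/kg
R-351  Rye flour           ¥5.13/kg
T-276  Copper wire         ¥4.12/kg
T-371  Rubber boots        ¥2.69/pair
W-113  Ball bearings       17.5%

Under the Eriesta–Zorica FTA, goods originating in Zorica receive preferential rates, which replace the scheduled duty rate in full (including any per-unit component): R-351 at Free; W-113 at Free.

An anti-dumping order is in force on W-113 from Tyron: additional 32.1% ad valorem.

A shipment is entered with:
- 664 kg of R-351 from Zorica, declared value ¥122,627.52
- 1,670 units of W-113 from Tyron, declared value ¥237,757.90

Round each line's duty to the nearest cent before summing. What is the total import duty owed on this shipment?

¥117,927.92

Line 1 (R-351, Zorica, 664 kg, ¥122,627.52):
Base rate for R-351 is ¥5.13/kg.
Origin Zorica qualifies under the Eriesta–Zorica agreement and R-351 is covered: preferential rate Free applies instead.
Duty = ¥122,627.52 × 0% = ¥0.00.
Line 2 (W-113, Tyron, 1,670 units, ¥237,757.90):
Base rate for W-113 is 17.5%.
W-113 has an FTA preferential rate, but origin Tyron is not Zorica; base rate stands.
Additional duty on W-113 from Tyron: +32.1%. Applied ad valorem rate: 17.5% + 32.1% = 49.6%.
Duty = ¥237,757.90 × 49.6% = ¥117,927.92.
Total = ¥0.00 + ¥117,927.92 = ¥117,927.92.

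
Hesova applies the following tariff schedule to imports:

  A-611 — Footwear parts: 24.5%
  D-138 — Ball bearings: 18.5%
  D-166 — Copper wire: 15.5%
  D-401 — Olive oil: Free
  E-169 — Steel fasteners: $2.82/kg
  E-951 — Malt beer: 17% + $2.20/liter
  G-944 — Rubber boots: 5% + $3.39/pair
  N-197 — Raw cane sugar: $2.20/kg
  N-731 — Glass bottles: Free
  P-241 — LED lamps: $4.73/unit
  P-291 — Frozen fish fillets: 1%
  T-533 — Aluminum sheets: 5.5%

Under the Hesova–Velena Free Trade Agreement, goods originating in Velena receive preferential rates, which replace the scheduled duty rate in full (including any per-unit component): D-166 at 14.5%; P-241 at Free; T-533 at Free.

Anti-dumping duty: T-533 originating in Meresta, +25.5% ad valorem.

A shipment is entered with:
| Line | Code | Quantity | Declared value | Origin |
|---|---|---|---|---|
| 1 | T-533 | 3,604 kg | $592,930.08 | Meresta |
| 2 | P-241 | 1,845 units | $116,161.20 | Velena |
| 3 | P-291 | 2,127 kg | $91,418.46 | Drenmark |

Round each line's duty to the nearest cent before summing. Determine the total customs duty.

$184,722.50

Line 1 (T-533, Meresta, 3,604 kg, $592,930.08):
Base rate for T-533 is 5.5%.
T-533 has an FTA preferential rate, but origin Meresta is not Velena; base rate stands.
Additional duty on T-533 from Meresta: +25.5%. Applied ad valorem rate: 5.5% + 25.5% = 31%.
Duty = $592,930.08 × 31% = $183,808.32.
Line 2 (P-241, Velena, 1,845 units, $116,161.20):
Base rate for P-241 is $4.73/unit.
Origin Velena qualifies under the Hesova–Velena agreement and P-241 is covered: preferential rate Free applies instead.
Duty = $116,161.20 × 0% = $0.00.
Line 3 (P-291, Drenmark, 2,127 kg, $91,418.46):
Base rate for P-291 is 1%.
Duty = $91,418.46 × 1% = $914.18.
Total = $183,808.32 + $0.00 + $914.18 = $184,722.50.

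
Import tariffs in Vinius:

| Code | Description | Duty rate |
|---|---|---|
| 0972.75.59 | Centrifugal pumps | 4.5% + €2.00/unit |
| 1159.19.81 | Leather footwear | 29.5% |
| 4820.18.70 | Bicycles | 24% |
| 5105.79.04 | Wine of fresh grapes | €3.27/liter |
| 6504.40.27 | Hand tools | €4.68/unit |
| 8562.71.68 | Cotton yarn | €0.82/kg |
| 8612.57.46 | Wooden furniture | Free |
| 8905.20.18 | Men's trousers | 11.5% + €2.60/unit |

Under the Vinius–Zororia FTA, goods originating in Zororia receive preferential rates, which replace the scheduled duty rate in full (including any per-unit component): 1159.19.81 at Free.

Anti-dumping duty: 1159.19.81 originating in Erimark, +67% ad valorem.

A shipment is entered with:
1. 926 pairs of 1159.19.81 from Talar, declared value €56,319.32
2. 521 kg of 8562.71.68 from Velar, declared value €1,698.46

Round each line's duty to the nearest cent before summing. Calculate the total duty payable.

Line 1 (1159.19.81, Talar, 926 pairs, €56,319.32):
Base rate for 1159.19.81 is 29.5%.
1159.19.81 has an FTA preferential rate, but origin Talar is not Zororia; base rate stands.
The additional-duty order on 1159.19.81 targets Erimark, not Talar; it does not apply.
Duty = €56,319.32 × 29.5% = €16,614.20.
Line 2 (8562.71.68, Velar, 521 kg, €1,698.46):
Base rate for 8562.71.68 is €0.82/kg.
Duty = 521 × €0.82 = €427.22.
Total = €16,614.20 + €427.22 = €17,041.42.

€17,041.42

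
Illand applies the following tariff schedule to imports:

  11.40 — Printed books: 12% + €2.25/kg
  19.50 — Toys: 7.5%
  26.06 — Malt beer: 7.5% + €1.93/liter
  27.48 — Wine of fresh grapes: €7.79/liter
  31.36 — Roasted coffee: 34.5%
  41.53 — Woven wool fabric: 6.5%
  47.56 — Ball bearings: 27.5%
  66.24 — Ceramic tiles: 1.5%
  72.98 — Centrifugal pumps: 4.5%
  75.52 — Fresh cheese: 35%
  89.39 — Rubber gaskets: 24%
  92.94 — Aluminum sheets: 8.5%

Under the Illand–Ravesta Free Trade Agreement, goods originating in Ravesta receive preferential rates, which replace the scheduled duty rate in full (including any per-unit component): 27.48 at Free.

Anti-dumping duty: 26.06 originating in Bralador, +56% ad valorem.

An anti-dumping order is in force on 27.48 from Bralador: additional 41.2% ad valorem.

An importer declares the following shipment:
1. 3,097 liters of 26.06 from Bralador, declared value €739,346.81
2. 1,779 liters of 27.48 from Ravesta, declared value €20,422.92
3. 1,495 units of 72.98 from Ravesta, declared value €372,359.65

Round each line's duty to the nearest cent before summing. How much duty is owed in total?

Line 1 (26.06, Bralador, 3,097 liters, €739,346.81):
Base rate for 26.06 is 7.5% + €1.93/liter.
Additional duty on 26.06 from Bralador: +56%. Applied ad valorem rate: 7.5% + 56% = 63.5%.
Duty = €739,346.81 × 63.5% + 3,097 × €1.93 = €475,462.43.
Line 2 (27.48, Ravesta, 1,779 liters, €20,422.92):
Base rate for 27.48 is €7.79/liter.
Origin Ravesta qualifies under the Illand–Ravesta agreement and 27.48 is covered: preferential rate Free applies instead.
The additional-duty order on 27.48 targets Bralador, not Ravesta; it does not apply.
Duty = €20,422.92 × 0% = €0.00.
Line 3 (72.98, Ravesta, 1,495 units, €372,359.65):
Base rate for 72.98 is 4.5%.
Origin Ravesta is the FTA partner but 72.98 is not on the preference list; base rate stands.
Duty = €372,359.65 × 4.5% = €16,756.18.
Total = €475,462.43 + €0.00 + €16,756.18 = €492,218.61.

€492,218.61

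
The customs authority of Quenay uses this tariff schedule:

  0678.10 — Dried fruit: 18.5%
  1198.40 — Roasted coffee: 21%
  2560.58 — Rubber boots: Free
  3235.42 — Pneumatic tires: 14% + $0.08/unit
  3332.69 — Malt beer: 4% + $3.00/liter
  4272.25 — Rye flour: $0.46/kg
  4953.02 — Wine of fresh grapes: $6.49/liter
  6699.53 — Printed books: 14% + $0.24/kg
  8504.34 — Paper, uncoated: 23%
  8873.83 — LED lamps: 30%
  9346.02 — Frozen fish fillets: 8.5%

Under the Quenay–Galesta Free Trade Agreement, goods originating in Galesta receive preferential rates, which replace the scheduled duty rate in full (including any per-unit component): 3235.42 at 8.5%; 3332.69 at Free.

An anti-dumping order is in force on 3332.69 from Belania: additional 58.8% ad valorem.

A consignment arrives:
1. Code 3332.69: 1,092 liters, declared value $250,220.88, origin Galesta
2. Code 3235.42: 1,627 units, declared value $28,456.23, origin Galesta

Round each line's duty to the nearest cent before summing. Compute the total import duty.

Line 1 (3332.69, Galesta, 1,092 liters, $250,220.88):
Base rate for 3332.69 is 4% + $3.00/liter.
Origin Galesta qualifies under the Quenay–Galesta agreement and 3332.69 is covered: preferential rate Free applies instead.
The additional-duty order on 3332.69 targets Belania, not Galesta; it does not apply.
Duty = $250,220.88 × 0% = $0.00.
Line 2 (3235.42, Galesta, 1,627 units, $28,456.23):
Base rate for 3235.42 is 14% + $0.08/unit.
Origin Galesta qualifies under the Quenay–Galesta agreement and 3235.42 is covered: preferential rate 8.5% applies instead.
Duty = $28,456.23 × 8.5% = $2,418.78.
Total = $0.00 + $2,418.78 = $2,418.78.

$2,418.78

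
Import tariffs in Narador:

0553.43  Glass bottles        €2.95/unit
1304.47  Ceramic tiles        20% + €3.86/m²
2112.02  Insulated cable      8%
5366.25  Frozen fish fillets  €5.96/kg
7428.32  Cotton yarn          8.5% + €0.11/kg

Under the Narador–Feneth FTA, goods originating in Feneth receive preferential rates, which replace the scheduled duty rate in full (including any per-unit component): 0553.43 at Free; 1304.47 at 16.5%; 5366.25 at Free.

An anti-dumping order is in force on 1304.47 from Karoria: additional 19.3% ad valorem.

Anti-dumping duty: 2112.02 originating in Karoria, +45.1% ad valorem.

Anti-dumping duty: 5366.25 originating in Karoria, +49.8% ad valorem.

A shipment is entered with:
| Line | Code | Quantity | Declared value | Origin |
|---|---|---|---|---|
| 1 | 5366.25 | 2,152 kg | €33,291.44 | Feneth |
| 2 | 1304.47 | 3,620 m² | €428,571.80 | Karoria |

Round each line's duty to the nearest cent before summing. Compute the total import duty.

€182,401.92

Line 1 (5366.25, Feneth, 2,152 kg, €33,291.44):
Base rate for 5366.25 is €5.96/kg.
Origin Feneth qualifies under the Narador–Feneth agreement and 5366.25 is covered: preferential rate Free applies instead.
The additional-duty order on 5366.25 targets Karoria, not Feneth; it does not apply.
Duty = €33,291.44 × 0% = €0.00.
Line 2 (1304.47, Karoria, 3,620 m², €428,571.80):
Base rate for 1304.47 is 20% + €3.86/m².
1304.47 has an FTA preferential rate, but origin Karoria is not Feneth; base rate stands.
Additional duty on 1304.47 from Karoria: +19.3%. Applied ad valorem rate: 20% + 19.3% = 39.3%.
Duty = €428,571.80 × 39.3% + 3,620 × €3.86 = €182,401.92.
Total = €0.00 + €182,401.92 = €182,401.92.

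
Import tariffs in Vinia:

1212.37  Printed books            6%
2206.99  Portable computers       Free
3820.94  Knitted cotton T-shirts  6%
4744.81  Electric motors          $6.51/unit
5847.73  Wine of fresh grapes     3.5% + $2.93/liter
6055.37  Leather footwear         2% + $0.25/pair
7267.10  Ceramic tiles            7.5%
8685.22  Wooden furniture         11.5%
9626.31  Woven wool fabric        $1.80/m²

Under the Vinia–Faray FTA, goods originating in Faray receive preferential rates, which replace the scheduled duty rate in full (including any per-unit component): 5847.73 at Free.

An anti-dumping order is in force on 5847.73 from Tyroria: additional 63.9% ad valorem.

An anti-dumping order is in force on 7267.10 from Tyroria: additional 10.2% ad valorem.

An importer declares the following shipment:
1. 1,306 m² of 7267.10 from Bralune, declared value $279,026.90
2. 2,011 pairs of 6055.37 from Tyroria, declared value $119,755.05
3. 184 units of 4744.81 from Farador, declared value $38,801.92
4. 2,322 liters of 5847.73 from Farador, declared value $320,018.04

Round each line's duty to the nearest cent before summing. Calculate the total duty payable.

Line 1 (7267.10, Bralune, 1,306 m², $279,026.90):
Base rate for 7267.10 is 7.5%.
The additional-duty order on 7267.10 targets Tyroria, not Bralune; it does not apply.
Duty = $279,026.90 × 7.5% = $20,927.02.
Line 2 (6055.37, Tyroria, 2,011 pairs, $119,755.05):
Base rate for 6055.37 is 2% + $0.25/pair.
Duty = $119,755.05 × 2% + 2,011 × $0.25 = $2,897.85.
Line 3 (4744.81, Farador, 184 units, $38,801.92):
Base rate for 4744.81 is $6.51/unit.
Duty = 184 × $6.51 = $1,197.84.
Line 4 (5847.73, Farador, 2,322 liters, $320,018.04):
Base rate for 5847.73 is 3.5% + $2.93/liter.
5847.73 has an FTA preferential rate, but origin Farador is not Faray; base rate stands.
The additional-duty order on 5847.73 targets Tyroria, not Farador; it does not apply.
Duty = $320,018.04 × 3.5% + 2,322 × $2.93 = $18,004.09.
Total = $20,927.02 + $2,897.85 + $1,197.84 + $18,004.09 = $43,026.80.

$43,026.80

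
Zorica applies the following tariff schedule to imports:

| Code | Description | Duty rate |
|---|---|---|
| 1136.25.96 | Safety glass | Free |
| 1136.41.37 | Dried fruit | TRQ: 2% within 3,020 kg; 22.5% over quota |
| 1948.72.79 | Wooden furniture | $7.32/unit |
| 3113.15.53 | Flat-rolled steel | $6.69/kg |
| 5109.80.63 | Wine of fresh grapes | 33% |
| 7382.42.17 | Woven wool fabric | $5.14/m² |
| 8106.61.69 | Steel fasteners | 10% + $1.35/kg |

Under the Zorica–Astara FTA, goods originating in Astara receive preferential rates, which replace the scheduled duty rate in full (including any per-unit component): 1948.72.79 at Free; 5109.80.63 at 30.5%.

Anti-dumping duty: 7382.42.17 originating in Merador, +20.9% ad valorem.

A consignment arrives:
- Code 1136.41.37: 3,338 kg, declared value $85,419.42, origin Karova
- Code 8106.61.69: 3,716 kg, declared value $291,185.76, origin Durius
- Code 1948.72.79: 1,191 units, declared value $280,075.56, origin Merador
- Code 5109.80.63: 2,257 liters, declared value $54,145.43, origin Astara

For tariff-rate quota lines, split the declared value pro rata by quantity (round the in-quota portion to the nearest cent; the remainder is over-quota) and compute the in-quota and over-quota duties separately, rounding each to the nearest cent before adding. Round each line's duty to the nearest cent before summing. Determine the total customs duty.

Line 1 (1136.41.37, Karova, 3,338 kg, $85,419.42):
Code 1136.41.37 is under a tariff-rate quota (threshold 3,020 kg). In-quota: 3,020 kg at 2%; over-quota: 318 kg at 22.5%.
Pro-rata value split: in-quota = $85,419.42 × 3,020/3,338 = $77,281.80; over-quota = $85,419.42 − $77,281.80 = $8,137.62.
In-quota duty = $77,281.80 × 2% = $1,545.64. Over-quota duty = $8,137.62 × 22.5% = $1,830.96.
Line duty = $1,545.64 + $1,830.96 = $3,376.60.
Line 2 (8106.61.69, Durius, 3,716 kg, $291,185.76):
Base rate for 8106.61.69 is 10% + $1.35/kg.
Duty = $291,185.76 × 10% + 3,716 × $1.35 = $34,135.18.
Line 3 (1948.72.79, Merador, 1,191 units, $280,075.56):
Base rate for 1948.72.79 is $7.32/unit.
1948.72.79 has an FTA preferential rate, but origin Merador is not Astara; base rate stands.
Duty = 1,191 × $7.32 = $8,718.12.
Line 4 (5109.80.63, Astara, 2,257 liters, $54,145.43):
Base rate for 5109.80.63 is 33%.
Origin Astara qualifies under the Zorica–Astara agreement and 5109.80.63 is covered: preferential rate 30.5% applies instead.
Duty = $54,145.43 × 30.5% = $16,514.36.
Total = $3,376.60 + $34,135.18 + $8,718.12 + $16,514.36 = $62,744.26.

$62,744.26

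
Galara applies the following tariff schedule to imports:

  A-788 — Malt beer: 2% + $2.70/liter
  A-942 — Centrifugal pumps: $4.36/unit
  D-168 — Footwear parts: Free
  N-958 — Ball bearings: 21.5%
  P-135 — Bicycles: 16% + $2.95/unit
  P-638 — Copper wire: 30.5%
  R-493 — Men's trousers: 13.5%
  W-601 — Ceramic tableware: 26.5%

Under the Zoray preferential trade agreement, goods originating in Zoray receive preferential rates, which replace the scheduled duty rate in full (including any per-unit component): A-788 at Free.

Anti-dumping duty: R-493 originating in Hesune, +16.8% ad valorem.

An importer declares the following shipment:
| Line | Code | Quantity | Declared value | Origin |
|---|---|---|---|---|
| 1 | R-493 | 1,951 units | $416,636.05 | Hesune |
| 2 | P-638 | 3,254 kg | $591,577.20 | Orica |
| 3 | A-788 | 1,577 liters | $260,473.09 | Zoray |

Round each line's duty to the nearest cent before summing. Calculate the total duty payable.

$306,671.77

Line 1 (R-493, Hesune, 1,951 units, $416,636.05):
Base rate for R-493 is 13.5%.
Additional duty on R-493 from Hesune: +16.8%. Applied ad valorem rate: 13.5% + 16.8% = 30.3%.
Duty = $416,636.05 × 30.3% = $126,240.72.
Line 2 (P-638, Orica, 3,254 kg, $591,577.20):
Base rate for P-638 is 30.5%.
Duty = $591,577.20 × 30.5% = $180,431.05.
Line 3 (A-788, Zoray, 1,577 liters, $260,473.09):
Base rate for A-788 is 2% + $2.70/liter.
Origin Zoray qualifies under the Galara–Zoray agreement and A-788 is covered: preferential rate Free applies instead.
Duty = $260,473.09 × 0% = $0.00.
Total = $126,240.72 + $180,431.05 + $0.00 = $306,671.77.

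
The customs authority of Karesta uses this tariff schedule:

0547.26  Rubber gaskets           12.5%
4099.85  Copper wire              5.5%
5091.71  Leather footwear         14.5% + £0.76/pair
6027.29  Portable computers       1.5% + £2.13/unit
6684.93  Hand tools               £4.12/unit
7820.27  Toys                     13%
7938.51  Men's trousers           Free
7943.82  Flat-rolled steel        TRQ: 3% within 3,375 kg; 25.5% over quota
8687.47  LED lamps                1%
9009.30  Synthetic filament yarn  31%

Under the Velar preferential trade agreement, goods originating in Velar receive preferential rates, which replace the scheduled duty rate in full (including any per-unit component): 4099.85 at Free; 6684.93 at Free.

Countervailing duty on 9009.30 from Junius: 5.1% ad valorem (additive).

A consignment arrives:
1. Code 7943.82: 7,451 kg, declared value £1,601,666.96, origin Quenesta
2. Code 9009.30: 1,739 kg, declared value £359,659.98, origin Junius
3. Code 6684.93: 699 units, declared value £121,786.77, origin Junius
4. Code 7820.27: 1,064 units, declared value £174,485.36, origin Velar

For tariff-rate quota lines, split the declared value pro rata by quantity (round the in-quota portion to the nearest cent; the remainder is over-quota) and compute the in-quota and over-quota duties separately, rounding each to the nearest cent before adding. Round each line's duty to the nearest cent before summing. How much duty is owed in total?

£400,590.05

Line 1 (7943.82, Quenesta, 7,451 kg, £1,601,666.96):
Code 7943.82 is under a tariff-rate quota (threshold 3,375 kg). In-quota: 3,375 kg at 3%; over-quota: 4,076 kg at 25.5%.
Pro-rata value split: in-quota = £1,601,666.96 × 3,375/7,451 = £725,490.00; over-quota = £1,601,666.96 − £725,490.00 = £876,176.96.
In-quota duty = £725,490.00 × 3% = £21,764.70. Over-quota duty = £876,176.96 × 25.5% = £223,425.12.
Line duty = £21,764.70 + £223,425.12 = £245,189.82.
Line 2 (9009.30, Junius, 1,739 kg, £359,659.98):
Base rate for 9009.30 is 31%.
Additional duty on 9009.30 from Junius: +5.1%. Applied ad valorem rate: 31% + 5.1% = 36.1%.
Duty = £359,659.98 × 36.1% = £129,837.25.
Line 3 (6684.93, Junius, 699 units, £121,786.77):
Base rate for 6684.93 is £4.12/unit.
6684.93 has an FTA preferential rate, but origin Junius is not Velar; base rate stands.
Duty = 699 × £4.12 = £2,879.88.
Line 4 (7820.27, Velar, 1,064 units, £174,485.36):
Base rate for 7820.27 is 13%.
Origin Velar is the FTA partner but 7820.27 is not on the preference list; base rate stands.
Duty = £174,485.36 × 13% = £22,683.10.
Total = £245,189.82 + £129,837.25 + £2,879.88 + £22,683.10 = £400,590.05.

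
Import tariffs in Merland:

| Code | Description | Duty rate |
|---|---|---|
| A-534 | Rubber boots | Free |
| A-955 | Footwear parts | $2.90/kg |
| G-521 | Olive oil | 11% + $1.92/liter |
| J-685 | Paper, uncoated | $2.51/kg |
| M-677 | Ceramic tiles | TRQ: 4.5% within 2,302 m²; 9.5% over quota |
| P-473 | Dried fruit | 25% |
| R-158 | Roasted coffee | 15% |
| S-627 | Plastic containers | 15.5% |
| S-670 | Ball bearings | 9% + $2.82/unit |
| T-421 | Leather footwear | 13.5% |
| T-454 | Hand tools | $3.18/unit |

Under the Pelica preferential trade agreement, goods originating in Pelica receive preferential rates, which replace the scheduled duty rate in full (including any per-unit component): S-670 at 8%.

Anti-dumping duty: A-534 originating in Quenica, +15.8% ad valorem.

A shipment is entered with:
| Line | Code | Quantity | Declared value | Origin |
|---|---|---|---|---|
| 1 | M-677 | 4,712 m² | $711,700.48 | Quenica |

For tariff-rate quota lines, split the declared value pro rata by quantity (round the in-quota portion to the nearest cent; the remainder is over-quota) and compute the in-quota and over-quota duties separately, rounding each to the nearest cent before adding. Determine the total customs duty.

Line 1 (M-677, Quenica, 4,712 m², $711,700.48):
Code M-677 is under a tariff-rate quota (threshold 2,302 m²). In-quota: 2,302 m² at 4.5%; over-quota: 2,410 m² at 9.5%.
Pro-rata value split: in-quota = $711,700.48 × 2,302/4,712 = $347,694.08; over-quota = $711,700.48 − $347,694.08 = $364,006.40.
In-quota duty = $347,694.08 × 4.5% = $15,646.23. Over-quota duty = $364,006.40 × 9.5% = $34,580.61.
Line duty = $15,646.23 + $34,580.61 = $50,226.84.

$50,226.84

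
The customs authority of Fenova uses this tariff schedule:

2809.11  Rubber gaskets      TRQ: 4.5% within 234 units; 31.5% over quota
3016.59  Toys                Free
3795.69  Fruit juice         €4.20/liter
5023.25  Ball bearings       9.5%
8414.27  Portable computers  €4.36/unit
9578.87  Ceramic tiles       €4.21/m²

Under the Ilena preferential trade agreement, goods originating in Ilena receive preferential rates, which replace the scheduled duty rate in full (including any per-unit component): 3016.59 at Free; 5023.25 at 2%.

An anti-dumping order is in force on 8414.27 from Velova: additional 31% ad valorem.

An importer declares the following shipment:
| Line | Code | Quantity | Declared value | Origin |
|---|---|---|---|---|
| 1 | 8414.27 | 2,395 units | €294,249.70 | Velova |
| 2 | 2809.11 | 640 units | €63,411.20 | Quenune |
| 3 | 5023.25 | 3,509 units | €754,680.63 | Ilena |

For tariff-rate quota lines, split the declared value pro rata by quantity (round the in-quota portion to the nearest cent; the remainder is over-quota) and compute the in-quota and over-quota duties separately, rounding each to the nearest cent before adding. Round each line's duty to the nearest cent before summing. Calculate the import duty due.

Line 1 (8414.27, Velova, 2,395 units, €294,249.70):
Base rate for 8414.27 is €4.36/unit.
Additional duty on 8414.27 from Velova: +31% ad valorem. Applied ad valorem rate = 31%.
Duty = €294,249.70 × 31% + 2,395 × €4.36 = €101,659.61.
Line 2 (2809.11, Quenune, 640 units, €63,411.20):
Code 2809.11 is under a tariff-rate quota (threshold 234 units). In-quota: 234 units at 4.5%; over-quota: 406 units at 31.5%.
Pro-rata value split: in-quota = €63,411.20 × 234/640 = €23,184.72; over-quota = €63,411.20 − €23,184.72 = €40,226.48.
In-quota duty = €23,184.72 × 4.5% = €1,043.31. Over-quota duty = €40,226.48 × 31.5% = €12,671.34.
Line duty = €1,043.31 + €12,671.34 = €13,714.65.
Line 3 (5023.25, Ilena, 3,509 units, €754,680.63):
Base rate for 5023.25 is 9.5%.
Origin Ilena qualifies under the Fenova–Ilena agreement and 5023.25 is covered: preferential rate 2% applies instead.
Duty = €754,680.63 × 2% = €15,093.61.
Total = €101,659.61 + €13,714.65 + €15,093.61 = €130,467.87.

€130,467.87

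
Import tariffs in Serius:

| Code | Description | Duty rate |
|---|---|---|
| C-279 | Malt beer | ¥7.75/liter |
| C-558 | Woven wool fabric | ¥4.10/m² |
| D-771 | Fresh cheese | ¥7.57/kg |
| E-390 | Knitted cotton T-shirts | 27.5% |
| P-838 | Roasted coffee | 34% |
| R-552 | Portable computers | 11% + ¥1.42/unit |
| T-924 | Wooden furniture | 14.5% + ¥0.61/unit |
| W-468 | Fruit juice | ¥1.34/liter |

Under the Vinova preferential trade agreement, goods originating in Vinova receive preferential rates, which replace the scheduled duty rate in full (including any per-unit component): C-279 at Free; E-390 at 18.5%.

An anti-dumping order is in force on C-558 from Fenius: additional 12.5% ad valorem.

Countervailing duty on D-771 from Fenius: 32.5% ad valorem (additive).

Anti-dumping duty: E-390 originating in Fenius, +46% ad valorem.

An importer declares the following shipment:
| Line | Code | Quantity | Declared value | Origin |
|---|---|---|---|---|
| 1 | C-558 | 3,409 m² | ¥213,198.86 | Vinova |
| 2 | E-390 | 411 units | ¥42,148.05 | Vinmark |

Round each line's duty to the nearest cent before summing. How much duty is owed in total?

¥25,567.61

Line 1 (C-558, Vinova, 3,409 m², ¥213,198.86):
Base rate for C-558 is ¥4.10/m².
Origin Vinova is the FTA partner but C-558 is not on the preference list; base rate stands.
The additional-duty order on C-558 targets Fenius, not Vinova; it does not apply.
Duty = 3,409 × ¥4.10 = ¥13,976.90.
Line 2 (E-390, Vinmark, 411 units, ¥42,148.05):
Base rate for E-390 is 27.5%.
E-390 has an FTA preferential rate, but origin Vinmark is not Vinova; base rate stands.
The additional-duty order on E-390 targets Fenius, not Vinmark; it does not apply.
Duty = ¥42,148.05 × 27.5% = ¥11,590.71.
Total = ¥13,976.90 + ¥11,590.71 = ¥25,567.61.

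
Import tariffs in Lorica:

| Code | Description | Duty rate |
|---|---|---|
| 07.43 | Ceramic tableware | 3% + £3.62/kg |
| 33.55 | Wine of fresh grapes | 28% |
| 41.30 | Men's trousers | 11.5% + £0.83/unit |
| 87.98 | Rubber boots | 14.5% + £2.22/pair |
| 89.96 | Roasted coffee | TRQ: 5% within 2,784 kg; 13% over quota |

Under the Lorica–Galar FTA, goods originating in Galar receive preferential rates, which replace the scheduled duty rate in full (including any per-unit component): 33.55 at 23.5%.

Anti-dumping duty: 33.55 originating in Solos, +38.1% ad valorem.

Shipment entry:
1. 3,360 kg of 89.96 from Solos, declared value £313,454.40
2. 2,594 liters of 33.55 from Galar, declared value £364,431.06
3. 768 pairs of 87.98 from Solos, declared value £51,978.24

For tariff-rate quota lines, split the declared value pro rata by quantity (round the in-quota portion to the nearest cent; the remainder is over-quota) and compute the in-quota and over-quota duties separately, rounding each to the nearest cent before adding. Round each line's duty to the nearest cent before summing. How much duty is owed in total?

Line 1 (89.96, Solos, 3,360 kg, £313,454.40):
Code 89.96 is under a tariff-rate quota (threshold 2,784 kg). In-quota: 2,784 kg at 5%; over-quota: 576 kg at 13%.
Pro-rata value split: in-quota = £313,454.40 × 2,784/3,360 = £259,719.36; over-quota = £313,454.40 − £259,719.36 = £53,735.04.
In-quota duty = £259,719.36 × 5% = £12,985.97. Over-quota duty = £53,735.04 × 13% = £6,985.56.
Line duty = £12,985.97 + £6,985.56 = £19,971.53.
Line 2 (33.55, Galar, 2,594 liters, £364,431.06):
Base rate for 33.55 is 28%.
Origin Galar qualifies under the Lorica–Galar agreement and 33.55 is covered: preferential rate 23.5% applies instead.
The additional-duty order on 33.55 targets Solos, not Galar; it does not apply.
Duty = £364,431.06 × 23.5% = £85,641.30.
Line 3 (87.98, Solos, 768 pairs, £51,978.24):
Base rate for 87.98 is 14.5% + £2.22/pair.
Duty = £51,978.24 × 14.5% + 768 × £2.22 = £9,241.80.
Total = £19,971.53 + £85,641.30 + £9,241.80 = £114,854.63.

£114,854.63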